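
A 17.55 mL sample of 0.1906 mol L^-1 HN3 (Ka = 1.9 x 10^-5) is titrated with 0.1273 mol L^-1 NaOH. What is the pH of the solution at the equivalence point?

8.80

n(HN3) = 0.1906 x 0.01755 = 0.003345 mol; V(NaOH) at equivalence = 0.003345/0.1273 = 0.02628 L.
At equivalence all the acid is converted to N3-; total volume = 0.01755 + 0.02628 = 0.04383 L, so [N3-] = 0.003345/0.04383 = 0.07632 M.
Kb = Kw/Ka = 1.0e-14 / 1.9 x 10^-5 = 5.26e-10.
[OH^-] = sqrt(Kb x [N3-]) = sqrt(5.26e-10 x 0.07632) = 6.34e-6 M.
pOH = 5.20, so pH = 14.00 - 5.20 = 8.80.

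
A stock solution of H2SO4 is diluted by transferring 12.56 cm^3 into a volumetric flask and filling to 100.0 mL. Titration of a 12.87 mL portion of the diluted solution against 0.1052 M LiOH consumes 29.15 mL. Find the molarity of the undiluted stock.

n(LiOH) = 0.1052 x 0.02915 = 0.003067 mol.
n(H2SO4) in the aliquot = 0.003067 x 1/2 = 0.001533 mol.
[diluted H2SO4] = 0.001533 / 0.01287 = 0.1191 M.
Dilution factor = 100.0/12.56 = 7.962, so [stock] = 0.1191 x 7.962 = 0.949 M.

0.949 M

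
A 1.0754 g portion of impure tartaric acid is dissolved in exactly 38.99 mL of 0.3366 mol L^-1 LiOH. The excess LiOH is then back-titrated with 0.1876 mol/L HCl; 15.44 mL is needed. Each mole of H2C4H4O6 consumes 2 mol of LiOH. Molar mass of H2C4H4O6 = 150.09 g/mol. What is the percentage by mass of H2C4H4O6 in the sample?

Total n(LiOH) added = 0.3366 x 0.03899 = 0.01312 mol.
n(HCl) used = 0.1876 x 0.01544 = 0.002897 mol, which equals the excess n(LiOH).
So n(LiOH) consumed by the sample = 0.01312 - 0.002897 = 0.01023 mol.
n(H2C4H4O6) = 0.01023 / 2 = 0.005114 mol.
mass H2C4H4O6 = 0.005114 x 150.09 = 0.7675 g, so %H2C4H4O6 = 0.7675/1.0754 x 100 = 71.4%.

71.4%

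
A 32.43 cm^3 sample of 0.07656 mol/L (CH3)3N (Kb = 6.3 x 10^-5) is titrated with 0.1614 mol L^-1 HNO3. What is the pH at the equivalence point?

5.54

n((CH3)3N) = 0.07656 x 0.03243 = 0.002483 mol; V(HNO3) at equivalence = 0.002483/0.1614 = 0.01538 L.
At equivalence the base is fully converted to (CH3)3NH+; total volume = 0.04781 L, so [(CH3)3NH+] = 0.002483/0.04781 = 0.05193 M.
Ka((CH3)3NH+) = Kw/Kb = 1.0e-14 / 6.3 x 10^-5 = 1.59e-10.
[H^+] = sqrt(Ka x [(CH3)3NH+]) = sqrt(1.59e-10 x 0.05193) = 2.87e-6 M.
pH = -log(2.87e-6) = 5.54.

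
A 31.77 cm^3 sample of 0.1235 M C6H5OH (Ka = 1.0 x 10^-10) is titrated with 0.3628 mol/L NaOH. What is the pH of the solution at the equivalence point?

n(C6H5OH) = 0.1235 x 0.03177 = 0.003924 mol; V(NaOH) at equivalence = 0.003924/0.3628 = 0.01081 L.
At equivalence all the acid is converted to C6H5O-; total volume = 0.03177 + 0.01081 = 0.04258 L, so [C6H5O-] = 0.003924/0.04258 = 0.09214 M.
Kb = Kw/Ka = 1.0e-14 / 1.0 x 10^-10 = 0.000100.
[OH^-] = sqrt(Kb x [C6H5O-]) = sqrt(0.000100 x 0.09214) = 0.00304 M.
pOH = 2.52, so pH = 14.00 - 2.52 = 11.48.

11.48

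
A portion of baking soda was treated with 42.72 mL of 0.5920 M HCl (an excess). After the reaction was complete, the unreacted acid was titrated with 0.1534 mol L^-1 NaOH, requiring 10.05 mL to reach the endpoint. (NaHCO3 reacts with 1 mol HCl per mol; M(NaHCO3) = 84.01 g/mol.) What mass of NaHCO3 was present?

2.00 g

Total n(HCl) added = 0.5920 x 0.04272 = 0.02529 mol.
n(NaOH) used = 0.1534 x 0.01005 = 0.001542 mol, which equals the excess n(HCl).
So n(HCl) consumed by the sample = 0.02529 - 0.001542 = 0.02375 mol.
n(NaHCO3) = 0.02375 / 1 = 0.02375 mol.
mass = 0.02375 mol x 84.01 g/mol = 2.00 g.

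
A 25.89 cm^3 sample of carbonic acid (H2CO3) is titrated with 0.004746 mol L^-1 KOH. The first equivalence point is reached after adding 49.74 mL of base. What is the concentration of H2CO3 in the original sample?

0.00912 M

n(KOH) = 0.004746 x 0.04974 = 0.0002361 mol.
At the first equivalence point, 1 mol OH^- react per mol H2CO3, so n(H2CO3) = 0.0002361 / 1 = 0.0002361 mol.
[H2CO3] = 0.0002361 / 0.02589 L = 0.00912 M.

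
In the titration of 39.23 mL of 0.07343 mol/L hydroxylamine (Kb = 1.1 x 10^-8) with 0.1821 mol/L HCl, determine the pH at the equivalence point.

3.66

n(NH2OH) = 0.07343 x 0.03923 = 0.002881 mol; V(HCl) at equivalence = 0.002881/0.1821 = 0.01582 L.
At equivalence the base is fully converted to NH3OH+; total volume = 0.05505 L, so [NH3OH+] = 0.002881/0.05505 = 0.05233 M.
Ka(NH3OH+) = Kw/Kb = 1.0e-14 / 1.1 x 10^-8 = 9.09e-7.
[H^+] = sqrt(Ka x [NH3OH+]) = sqrt(9.09e-7 x 0.05233) = 0.000218 M.
pH = -log(0.000218) = 3.66.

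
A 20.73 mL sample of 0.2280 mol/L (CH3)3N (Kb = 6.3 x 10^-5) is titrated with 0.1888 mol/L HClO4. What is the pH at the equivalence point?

5.39

n((CH3)3N) = 0.2280 x 0.02073 = 0.004726 mol; V(HClO4) at equivalence = 0.004726/0.1888 = 0.02503 L.
At equivalence the base is fully converted to (CH3)3NH+; total volume = 0.04576 L, so [(CH3)3NH+] = 0.004726/0.04576 = 0.1033 M.
Ka((CH3)3NH+) = Kw/Kb = 1.0e-14 / 6.3 x 10^-5 = 1.59e-10.
[H^+] = sqrt(Ka x [(CH3)3NH+]) = sqrt(1.59e-10 x 0.1033) = 4.05e-6 M.
pH = -log(4.05e-6) = 5.39.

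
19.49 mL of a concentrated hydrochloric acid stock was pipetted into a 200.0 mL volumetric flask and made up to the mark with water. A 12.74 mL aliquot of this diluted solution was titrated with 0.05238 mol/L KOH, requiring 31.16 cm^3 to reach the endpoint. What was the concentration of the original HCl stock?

n(KOH) = 0.05238 x 0.03116 = 0.001632 mol.
n(HCl) in the aliquot = 0.001632 mol.
[diluted HCl] = 0.001632 / 0.01274 = 0.1281 M.
Dilution factor = 200.0/19.49 = 10.26, so [stock] = 0.1281 x 10.26 = 1.31 M.

1.31 M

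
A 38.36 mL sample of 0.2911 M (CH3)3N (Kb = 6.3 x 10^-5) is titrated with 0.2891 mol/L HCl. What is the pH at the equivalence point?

5.32

n((CH3)3N) = 0.2911 x 0.03836 = 0.01117 mol; V(HCl) at equivalence = 0.01117/0.2891 = 0.03863 L.
At equivalence the base is fully converted to (CH3)3NH+; total volume = 0.07699 L, so [(CH3)3NH+] = 0.01117/0.07699 = 0.1450 M.
Ka((CH3)3NH+) = Kw/Kb = 1.0e-14 / 6.3 x 10^-5 = 1.59e-10.
[H^+] = sqrt(Ka x [(CH3)3NH+]) = sqrt(1.59e-10 x 0.1450) = 4.80e-6 M.
pH = -log(4.80e-6) = 5.32.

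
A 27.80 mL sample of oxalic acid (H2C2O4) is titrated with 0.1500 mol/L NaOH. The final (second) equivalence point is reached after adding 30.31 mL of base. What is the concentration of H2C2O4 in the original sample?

n(NaOH) = 0.1500 x 0.03031 = 0.004547 mol.
At the final (second) equivalence point, 2 mol OH^- react per mol H2C2O4, so n(H2C2O4) = 0.004547 / 2 = 0.002273 mol.
[H2C2O4] = 0.002273 / 0.02780 L = 0.0818 M.

0.0818 M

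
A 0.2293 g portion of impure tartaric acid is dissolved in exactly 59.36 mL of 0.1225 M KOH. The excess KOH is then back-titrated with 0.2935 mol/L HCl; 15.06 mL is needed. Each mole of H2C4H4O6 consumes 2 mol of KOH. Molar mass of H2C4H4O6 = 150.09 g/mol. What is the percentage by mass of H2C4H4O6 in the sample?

93.3%

Total n(KOH) added = 0.1225 x 0.05936 = 0.007272 mol.
n(HCl) used = 0.2935 x 0.01506 = 0.004420 mol, which equals the excess n(KOH).
So n(KOH) consumed by the sample = 0.007272 - 0.004420 = 0.002851 mol.
n(H2C4H4O6) = 0.002851 / 2 = 0.001426 mol.
mass H2C4H4O6 = 0.001426 x 150.09 = 0.2140 g, so %H2C4H4O6 = 0.2140/0.2293 x 100 = 93.3%.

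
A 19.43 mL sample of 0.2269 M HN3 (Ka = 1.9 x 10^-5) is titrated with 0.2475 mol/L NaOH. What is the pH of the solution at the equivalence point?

8.90

n(HN3) = 0.2269 x 0.01943 = 0.004409 mol; V(NaOH) at equivalence = 0.004409/0.2475 = 0.01781 L.
At equivalence all the acid is converted to N3-; total volume = 0.01943 + 0.01781 = 0.03724 L, so [N3-] = 0.004409/0.03724 = 0.1184 M.
Kb = Kw/Ka = 1.0e-14 / 1.9 x 10^-5 = 5.26e-10.
[OH^-] = sqrt(Kb x [N3-]) = sqrt(5.26e-10 x 0.1184) = 7.89e-6 M.
pOH = 5.10, so pH = 14.00 - 5.10 = 8.90.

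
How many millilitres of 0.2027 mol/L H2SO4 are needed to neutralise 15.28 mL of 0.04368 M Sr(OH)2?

3.29 mL

n(Sr(OH)2) = 0.04368 mol/L x 0.01528 L = 0.0006674 mol.
At equivalence n(H2SO4) = n(Sr(OH)2) = 0.0006674 mol.
V(H2SO4) = 0.0006674 / 0.2027 = 0.003293 L = 3.29 mL.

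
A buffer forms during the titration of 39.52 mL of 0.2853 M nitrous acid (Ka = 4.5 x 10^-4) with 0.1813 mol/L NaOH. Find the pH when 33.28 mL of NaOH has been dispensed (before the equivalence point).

3.41

Initial n(HNO2) = 0.2853 x 0.03952 = 0.01128 mol.
n(NaOH) added = 0.1813 x 0.03328 = 0.006034 mol, converting that many moles of HNO2 to NO2-.
Remaining n(HNO2) = 0.005241 mol; n(NO2-) = 0.006034 mol.
By Henderson-Hasselbalch, pH = pKa + log([A^-]/[HA]) = 3.35 + log(0.006034/0.005241) = 3.35 + (+0.06) = 3.41.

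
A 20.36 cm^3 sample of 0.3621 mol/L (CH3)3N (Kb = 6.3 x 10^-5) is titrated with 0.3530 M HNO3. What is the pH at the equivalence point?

5.27

n((CH3)3N) = 0.3621 x 0.02036 = 0.007372 mol; V(HNO3) at equivalence = 0.007372/0.3530 = 0.02088 L.
At equivalence the base is fully converted to (CH3)3NH+; total volume = 0.04124 L, so [(CH3)3NH+] = 0.007372/0.04124 = 0.1787 M.
Ka((CH3)3NH+) = Kw/Kb = 1.0e-14 / 6.3 x 10^-5 = 1.59e-10.
[H^+] = sqrt(Ka x [(CH3)3NH+]) = sqrt(1.59e-10 x 0.1787) = 5.33e-6 M.
pH = -log(5.33e-6) = 5.27.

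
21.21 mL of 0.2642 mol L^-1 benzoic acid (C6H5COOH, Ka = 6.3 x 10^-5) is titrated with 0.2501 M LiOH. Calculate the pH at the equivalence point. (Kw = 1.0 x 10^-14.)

n(C6H5COOH) = 0.2642 x 0.02121 = 0.005604 mol; V(LiOH) at equivalence = 0.005604/0.2501 = 0.02241 L.
At equivalence all the acid is converted to C6H5COO-; total volume = 0.02121 + 0.02241 = 0.04362 L, so [C6H5COO-] = 0.005604/0.04362 = 0.1285 M.
Kb = Kw/Ka = 1.0e-14 / 6.3 x 10^-5 = 1.59e-10.
[OH^-] = sqrt(Kb x [C6H5COO-]) = sqrt(1.59e-10 x 0.1285) = 4.52e-6 M.
pOH = 5.35, so pH = 14.00 - 5.35 = 8.65.

8.65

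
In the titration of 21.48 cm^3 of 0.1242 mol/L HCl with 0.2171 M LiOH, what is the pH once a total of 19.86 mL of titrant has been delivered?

n(acid) = 0.1242 x 0.02148 = 0.002668 mol; n(LiOH) added = 0.2171 x 0.01986 = 0.004312 mol.
Base is in excess by 0.004312 - 0.002668 = 0.001644 mol in a total volume of 0.04134 L.
[OH^-] = 0.001644/0.04134 = 0.03976 M, so pOH = 1.40 and pH = 14.00 - 1.40 = 12.60.

12.60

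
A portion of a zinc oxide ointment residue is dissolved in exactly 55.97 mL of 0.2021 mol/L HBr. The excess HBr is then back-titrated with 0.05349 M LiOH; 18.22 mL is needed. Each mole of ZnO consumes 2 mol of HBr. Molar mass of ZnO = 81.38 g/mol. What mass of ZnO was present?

0.421 g

Total n(HBr) added = 0.2021 x 0.05597 = 0.01131 mol.
n(LiOH) used = 0.05349 x 0.01822 = 0.0009746 mol, which equals the excess n(HBr).
So n(HBr) consumed by the sample = 0.01131 - 0.0009746 = 0.01034 mol.
n(ZnO) = 0.01034 / 2 = 0.005168 mol.
mass = 0.005168 mol x 81.38 g/mol = 0.421 g.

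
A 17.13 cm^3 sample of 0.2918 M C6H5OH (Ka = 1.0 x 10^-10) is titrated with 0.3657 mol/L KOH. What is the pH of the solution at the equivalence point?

n(C6H5OH) = 0.2918 x 0.01713 = 0.004999 mol; V(KOH) at equivalence = 0.004999/0.3657 = 0.01367 L.
At equivalence all the acid is converted to C6H5O-; total volume = 0.01713 + 0.01367 = 0.03080 L, so [C6H5O-] = 0.004999/0.03080 = 0.1623 M.
Kb = Kw/Ka = 1.0e-14 / 1.0 x 10^-10 = 0.000100.
[OH^-] = sqrt(Kb x [C6H5O-]) = sqrt(0.000100 x 0.1623) = 0.00403 M.
pOH = 2.39, so pH = 14.00 - 2.39 = 11.61.

11.61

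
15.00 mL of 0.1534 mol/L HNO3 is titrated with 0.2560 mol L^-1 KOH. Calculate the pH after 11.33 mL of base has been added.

12.36

n(acid) = 0.1534 x 0.01500 = 0.002301 mol; n(KOH) added = 0.2560 x 0.01133 = 0.002900 mol.
Base is in excess by 0.002900 - 0.002301 = 0.0005995 mol in a total volume of 0.02633 L.
[OH^-] = 0.0005995/0.02633 = 0.02277 M, so pOH = 1.64 and pH = 14.00 - 1.64 = 12.36.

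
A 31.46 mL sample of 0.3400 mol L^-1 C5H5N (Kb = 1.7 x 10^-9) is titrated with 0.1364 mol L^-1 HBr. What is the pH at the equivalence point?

n(C5H5N) = 0.3400 x 0.03146 = 0.01070 mol; V(HBr) at equivalence = 0.01070/0.1364 = 0.07842 L.
At equivalence the base is fully converted to C5H5NH+; total volume = 0.1099 L, so [C5H5NH+] = 0.01070/0.1099 = 0.09735 M.
Ka(C5H5NH+) = Kw/Kb = 1.0e-14 / 1.7 x 10^-9 = 5.88e-6.
[H^+] = sqrt(Ka x [C5H5NH+]) = sqrt(5.88e-6 x 0.09735) = 0.000757 M.
pH = -log(0.000757) = 3.12.

3.12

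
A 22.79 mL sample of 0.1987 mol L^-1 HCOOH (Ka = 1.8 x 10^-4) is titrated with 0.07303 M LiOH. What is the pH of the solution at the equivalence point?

8.24

n(HCOOH) = 0.1987 x 0.02279 = 0.004528 mol; V(LiOH) at equivalence = 0.004528/0.07303 = 0.06201 L.
At equivalence all the acid is converted to HCOO-; total volume = 0.02279 + 0.06201 = 0.08480 L, so [HCOO-] = 0.004528/0.08480 = 0.05340 M.
Kb = Kw/Ka = 1.0e-14 / 1.8 x 10^-4 = 5.56e-11.
[OH^-] = sqrt(Kb x [HCOO-]) = sqrt(5.56e-11 x 0.05340) = 1.72e-6 M.
pOH = 5.76, so pH = 14.00 - 5.76 = 8.24.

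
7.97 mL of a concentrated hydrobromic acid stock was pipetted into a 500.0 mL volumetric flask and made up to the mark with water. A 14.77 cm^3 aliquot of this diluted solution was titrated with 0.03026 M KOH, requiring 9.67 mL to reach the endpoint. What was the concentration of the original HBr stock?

1.24 M

n(KOH) = 0.03026 x 0.009670 = 0.0002926 mol.
n(HBr) in the aliquot = 0.0002926 mol.
[diluted HBr] = 0.0002926 / 0.01477 = 0.01981 M.
Dilution factor = 500.0/7.970 = 62.74, so [stock] = 0.01981 x 62.74 = 1.24 M.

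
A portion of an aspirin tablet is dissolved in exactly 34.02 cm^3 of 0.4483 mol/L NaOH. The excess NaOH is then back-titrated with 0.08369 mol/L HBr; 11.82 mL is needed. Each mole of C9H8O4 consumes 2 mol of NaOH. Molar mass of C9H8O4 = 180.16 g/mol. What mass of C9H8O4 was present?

1.28 g

Total n(NaOH) added = 0.4483 x 0.03402 = 0.01525 mol.
n(HBr) used = 0.08369 x 0.01182 = 0.0009892 mol, which equals the excess n(NaOH).
So n(NaOH) consumed by the sample = 0.01525 - 0.0009892 = 0.01426 mol.
n(C9H8O4) = 0.01426 / 2 = 0.007131 mol.
mass = 0.007131 mol x 180.16 g/mol = 1.28 g.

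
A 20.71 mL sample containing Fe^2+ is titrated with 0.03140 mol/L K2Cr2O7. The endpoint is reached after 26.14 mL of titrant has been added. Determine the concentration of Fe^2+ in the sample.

n(K2Cr2O7) = 0.03140 x 0.02614 = 0.0008208 mol.
From the balanced equation, 1 mol K2Cr2O7 reacts with 6 mol Fe^2+, so n(Fe^2+) = 0.0008208 x 6/1 = 0.004925 mol.
[Fe^2+] = 0.004925 / 0.02071 L = 0.238 M.

0.238 M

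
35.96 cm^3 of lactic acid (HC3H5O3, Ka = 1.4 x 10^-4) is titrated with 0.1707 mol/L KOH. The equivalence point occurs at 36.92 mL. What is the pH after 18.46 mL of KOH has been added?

3.85

18.46 mL is exactly half the equivalence volume (36.92/2), i.e. the half-equivalence point.
There, n(HA) = n(A^-), so pH = pKa = -log(1.4 x 10^-4) = 3.85.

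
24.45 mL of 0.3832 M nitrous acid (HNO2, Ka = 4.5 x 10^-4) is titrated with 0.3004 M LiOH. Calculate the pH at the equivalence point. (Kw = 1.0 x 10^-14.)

n(HNO2) = 0.3832 x 0.02445 = 0.009369 mol; V(LiOH) at equivalence = 0.009369/0.3004 = 0.03119 L.
At equivalence all the acid is converted to NO2-; total volume = 0.02445 + 0.03119 = 0.05564 L, so [NO2-] = 0.009369/0.05564 = 0.1684 M.
Kb = Kw/Ka = 1.0e-14 / 4.5 x 10^-4 = 2.22e-11.
[OH^-] = sqrt(Kb x [NO2-]) = sqrt(2.22e-11 x 0.1684) = 1.93e-6 M.
pOH = 5.71, so pH = 14.00 - 5.71 = 8.29.

8.29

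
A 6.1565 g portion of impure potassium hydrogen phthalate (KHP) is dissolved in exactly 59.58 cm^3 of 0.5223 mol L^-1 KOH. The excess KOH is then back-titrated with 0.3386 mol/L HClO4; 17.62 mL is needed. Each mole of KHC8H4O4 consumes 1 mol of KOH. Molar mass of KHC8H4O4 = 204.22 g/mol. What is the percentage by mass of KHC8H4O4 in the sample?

Total n(KOH) added = 0.5223 x 0.05958 = 0.03112 mol.
n(HClO4) used = 0.3386 x 0.01762 = 0.005966 mol, which equals the excess n(KOH).
So n(KOH) consumed by the sample = 0.03112 - 0.005966 = 0.02515 mol.
n(KHC8H4O4) = 0.02515 / 1 = 0.02515 mol.
mass KHC8H4O4 = 0.02515 x 204.22 = 5.137 g, so %KHC8H4O4 = 5.137/6.1565 x 100 = 83.4%.

83.4%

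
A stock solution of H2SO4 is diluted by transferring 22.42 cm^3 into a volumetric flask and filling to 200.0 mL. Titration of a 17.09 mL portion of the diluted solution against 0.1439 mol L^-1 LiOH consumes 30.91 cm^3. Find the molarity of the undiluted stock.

n(LiOH) = 0.1439 x 0.03091 = 0.004448 mol.
n(H2SO4) in the aliquot = 0.004448 x 1/2 = 0.002224 mol.
[diluted H2SO4] = 0.002224 / 0.01709 = 0.1301 M.
Dilution factor = 200.0/22.42 = 8.921, so [stock] = 0.1301 x 8.921 = 1.16 M.

1.16 M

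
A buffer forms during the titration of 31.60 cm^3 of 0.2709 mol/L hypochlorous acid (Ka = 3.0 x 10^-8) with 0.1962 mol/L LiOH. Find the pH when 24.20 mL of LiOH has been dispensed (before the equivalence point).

7.62

Initial n(HClO) = 0.2709 x 0.03160 = 0.008560 mol.
n(LiOH) added = 0.1962 x 0.02420 = 0.004748 mol, converting that many moles of HClO to ClO-.
Remaining n(HClO) = 0.003812 mol; n(ClO-) = 0.004748 mol.
By Henderson-Hasselbalch, pH = pKa + log([A^-]/[HA]) = 7.52 + log(0.004748/0.003812) = 7.52 + (+0.10) = 7.62.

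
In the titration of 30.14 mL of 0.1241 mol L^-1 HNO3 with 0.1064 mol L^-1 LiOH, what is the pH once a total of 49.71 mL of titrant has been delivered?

12.29

n(acid) = 0.1241 x 0.03014 = 0.003740 mol; n(LiOH) added = 0.1064 x 0.04971 = 0.005289 mol.
Base is in excess by 0.005289 - 0.003740 = 0.001549 mol in a total volume of 0.07985 L.
[OH^-] = 0.001549/0.07985 = 0.01940 M, so pOH = 1.71 and pH = 14.00 - 1.71 = 12.29.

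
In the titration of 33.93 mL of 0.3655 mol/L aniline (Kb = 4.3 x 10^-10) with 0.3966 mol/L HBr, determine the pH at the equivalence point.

n(C6H5NH2) = 0.3655 x 0.03393 = 0.01240 mol; V(HBr) at equivalence = 0.01240/0.3966 = 0.03127 L.
At equivalence the base is fully converted to C6H5NH3+; total volume = 0.06520 L, so [C6H5NH3+] = 0.01240/0.06520 = 0.1902 M.
Ka(C6H5NH3+) = Kw/Kb = 1.0e-14 / 4.3 x 10^-10 = 2.33e-5.
[H^+] = sqrt(Ka x [C6H5NH3+]) = sqrt(2.33e-5 x 0.1902) = 0.00210 M.
pH = -log(0.00210) = 2.68.

2.68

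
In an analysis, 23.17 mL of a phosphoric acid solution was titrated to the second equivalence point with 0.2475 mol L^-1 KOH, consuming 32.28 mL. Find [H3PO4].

n(KOH) = 0.2475 x 0.03228 = 0.007989 mol.
At the second equivalence point, 2 mol OH^- react per mol H3PO4, so n(H3PO4) = 0.007989 / 2 = 0.003995 mol.
[H3PO4] = 0.003995 / 0.02317 L = 0.172 M.

0.172 M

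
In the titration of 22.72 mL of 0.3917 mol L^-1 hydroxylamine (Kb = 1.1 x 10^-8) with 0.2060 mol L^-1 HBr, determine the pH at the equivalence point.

n(NH2OH) = 0.3917 x 0.02272 = 0.008899 mol; V(HBr) at equivalence = 0.008899/0.2060 = 0.04320 L.
At equivalence the base is fully converted to NH3OH+; total volume = 0.06592 L, so [NH3OH+] = 0.008899/0.06592 = 0.1350 M.
Ka(NH3OH+) = Kw/Kb = 1.0e-14 / 1.1 x 10^-8 = 9.09e-7.
[H^+] = sqrt(Ka x [NH3OH+]) = sqrt(9.09e-7 x 0.1350) = 0.000350 M.
pH = -log(0.000350) = 3.46.

3.46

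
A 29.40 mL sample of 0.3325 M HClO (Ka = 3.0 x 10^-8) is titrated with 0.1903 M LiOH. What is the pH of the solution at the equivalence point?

10.30

n(HClO) = 0.3325 x 0.02940 = 0.009775 mol; V(LiOH) at equivalence = 0.009775/0.1903 = 0.05137 L.
At equivalence all the acid is converted to ClO-; total volume = 0.02940 + 0.05137 = 0.08077 L, so [ClO-] = 0.009775/0.08077 = 0.1210 M.
Kb = Kw/Ka = 1.0e-14 / 3.0 x 10^-8 = 3.33e-7.
[OH^-] = sqrt(Kb x [ClO-]) = sqrt(3.33e-7 x 0.1210) = 0.000201 M.
pOH = 3.70, so pH = 14.00 - 3.70 = 10.30.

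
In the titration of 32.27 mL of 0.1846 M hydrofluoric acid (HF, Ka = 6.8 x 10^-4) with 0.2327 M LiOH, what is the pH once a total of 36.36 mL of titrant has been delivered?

12.56

n(acid) = 0.1846 x 0.03227 = 0.005957 mol; n(LiOH) added = 0.2327 x 0.03636 = 0.008461 mol.
Base is in excess by 0.008461 - 0.005957 = 0.002504 mol in a total volume of 0.06863 L.
[OH^-] = 0.002504/0.06863 = 0.03648 M, so pOH = 1.44 and pH = 14.00 - 1.44 = 12.56.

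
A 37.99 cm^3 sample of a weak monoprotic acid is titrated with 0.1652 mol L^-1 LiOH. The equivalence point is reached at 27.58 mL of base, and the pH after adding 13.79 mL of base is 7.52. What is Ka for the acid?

13.79 mL is half of the equivalence volume, so this is the half-equivalence point where [HA] = [A^-].
At half-equivalence pH = pKa, so pKa = 7.52.
Ka = 10^(-7.52) = 3.0 x 10^-8.

3.0 x 10^-8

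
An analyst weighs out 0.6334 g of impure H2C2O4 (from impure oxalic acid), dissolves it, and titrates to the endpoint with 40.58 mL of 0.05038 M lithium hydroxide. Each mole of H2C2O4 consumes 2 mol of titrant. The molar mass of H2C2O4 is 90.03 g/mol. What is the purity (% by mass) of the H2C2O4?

14.5%

n(LiOH) = 0.05038 x 0.04058 = 0.002044 mol.
n(H2C2O4) = 0.002044 / 2 = 0.001022 mol.
mass of H2C2O4 = 0.001022 x 90.03 = 0.09203 g.
% purity = 0.09203 / 0.6334 x 100 = 14.5%.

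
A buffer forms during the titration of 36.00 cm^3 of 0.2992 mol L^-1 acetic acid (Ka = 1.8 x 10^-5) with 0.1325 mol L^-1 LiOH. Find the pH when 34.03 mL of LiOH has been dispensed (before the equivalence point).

Initial n(CH3COOH) = 0.2992 x 0.03600 = 0.01077 mol.
n(LiOH) added = 0.1325 x 0.03403 = 0.004509 mol, converting that many moles of CH3COOH to CH3COO-.
Remaining n(CH3COOH) = 0.006262 mol; n(CH3COO-) = 0.004509 mol.
By Henderson-Hasselbalch, pH = pKa + log([A^-]/[HA]) = 4.74 + log(0.004509/0.006262) = 4.74 + (-0.14) = 4.60.

4.60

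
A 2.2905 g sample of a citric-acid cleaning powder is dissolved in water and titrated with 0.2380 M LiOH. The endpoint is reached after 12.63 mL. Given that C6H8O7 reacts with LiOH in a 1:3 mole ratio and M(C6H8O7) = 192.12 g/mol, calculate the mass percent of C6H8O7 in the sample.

n(LiOH) = 0.2380 x 0.01263 = 0.003006 mol.
n(C6H8O7) = 0.003006 / 3 = 0.001002 mol.
mass of C6H8O7 = 0.001002 x 192.12 = 0.1925 g.
% purity = 0.1925 / 2.2905 x 100 = 8.40%.

8.40%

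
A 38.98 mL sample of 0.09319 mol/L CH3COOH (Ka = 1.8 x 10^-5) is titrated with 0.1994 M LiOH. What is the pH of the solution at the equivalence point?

8.77

n(CH3COOH) = 0.09319 x 0.03898 = 0.003633 mol; V(LiOH) at equivalence = 0.003633/0.1994 = 0.01822 L.
At equivalence all the acid is converted to CH3COO-; total volume = 0.03898 + 0.01822 = 0.05720 L, so [CH3COO-] = 0.003633/0.05720 = 0.06351 M.
Kb = Kw/Ka = 1.0e-14 / 1.8 x 10^-5 = 5.56e-10.
[OH^-] = sqrt(Kb x [CH3COO-]) = sqrt(5.56e-10 x 0.06351) = 5.94e-6 M.
pOH = 5.23, so pH = 14.00 - 5.23 = 8.77.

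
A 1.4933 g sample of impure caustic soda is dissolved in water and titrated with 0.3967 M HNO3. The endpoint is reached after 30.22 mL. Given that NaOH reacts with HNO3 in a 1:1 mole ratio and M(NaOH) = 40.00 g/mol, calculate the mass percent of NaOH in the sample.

n(HNO3) = 0.3967 x 0.03022 = 0.01199 mol.
n(NaOH) = 0.01199 / 1 = 0.01199 mol.
mass of NaOH = 0.01199 x 40.00 = 0.4795 g.
% purity = 0.4795 / 1.4933 x 100 = 32.1%.

32.1%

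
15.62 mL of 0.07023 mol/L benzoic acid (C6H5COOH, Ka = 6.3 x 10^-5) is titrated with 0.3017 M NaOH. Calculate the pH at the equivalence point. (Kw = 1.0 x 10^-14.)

8.48

n(C6H5COOH) = 0.07023 x 0.01562 = 0.001097 mol; V(NaOH) at equivalence = 0.001097/0.3017 = 0.003636 L.
At equivalence all the acid is converted to C6H5COO-; total volume = 0.01562 + 0.003636 = 0.01926 L, so [C6H5COO-] = 0.001097/0.01926 = 0.05697 M.
Kb = Kw/Ka = 1.0e-14 / 6.3 x 10^-5 = 1.59e-10.
[OH^-] = sqrt(Kb x [C6H5COO-]) = sqrt(1.59e-10 x 0.05697) = 3.01e-6 M.
pOH = 5.52, so pH = 14.00 - 5.52 = 8.48.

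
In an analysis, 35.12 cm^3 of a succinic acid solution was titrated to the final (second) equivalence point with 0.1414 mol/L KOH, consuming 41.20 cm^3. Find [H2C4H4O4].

0.0829 M

n(KOH) = 0.1414 x 0.04120 = 0.005826 mol.
At the final (second) equivalence point, 2 mol OH^- react per mol H2C4H4O4, so n(H2C4H4O4) = 0.005826 / 2 = 0.002913 mol.
[H2C4H4O4] = 0.002913 / 0.03512 L = 0.0829 M.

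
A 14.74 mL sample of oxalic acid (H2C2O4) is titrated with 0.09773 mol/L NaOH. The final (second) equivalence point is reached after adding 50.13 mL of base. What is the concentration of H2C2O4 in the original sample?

0.166 M

n(NaOH) = 0.09773 x 0.05013 = 0.004899 mol.
At the final (second) equivalence point, 2 mol OH^- react per mol H2C2O4, so n(H2C2O4) = 0.004899 / 2 = 0.002450 mol.
[H2C2O4] = 0.002450 / 0.01474 L = 0.166 M.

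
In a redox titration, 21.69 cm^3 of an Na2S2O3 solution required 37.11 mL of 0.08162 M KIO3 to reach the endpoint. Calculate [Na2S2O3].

n(KIO3) = 0.08162 x 0.03711 = 0.003029 mol.
From the balanced equation, 1 mol KIO3 reacts with 6 mol Na2S2O3, so n(Na2S2O3) = 0.003029 x 6/1 = 0.01817 mol.
[Na2S2O3] = 0.01817 / 0.02169 L = 0.838 M.

0.838 M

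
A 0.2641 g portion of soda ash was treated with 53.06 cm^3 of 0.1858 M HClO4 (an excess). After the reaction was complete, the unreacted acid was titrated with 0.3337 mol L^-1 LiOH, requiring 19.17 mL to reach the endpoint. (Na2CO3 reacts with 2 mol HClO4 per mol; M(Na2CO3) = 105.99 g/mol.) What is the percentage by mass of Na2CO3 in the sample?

Total n(HClO4) added = 0.1858 x 0.05306 = 0.009859 mol.
n(LiOH) used = 0.3337 x 0.01917 = 0.006397 mol, which equals the excess n(HClO4).
So n(HClO4) consumed by the sample = 0.009859 - 0.006397 = 0.003462 mol.
n(Na2CO3) = 0.003462 / 2 = 0.001731 mol.
mass Na2CO3 = 0.001731 x 105.99 = 0.1834 g, so %Na2CO3 = 0.1834/0.2641 x 100 = 69.5%.

69.5%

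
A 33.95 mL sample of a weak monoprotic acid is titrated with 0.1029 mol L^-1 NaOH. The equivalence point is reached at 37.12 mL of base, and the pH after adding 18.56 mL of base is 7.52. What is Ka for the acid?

18.56 mL is half of the equivalence volume, so this is the half-equivalence point where [HA] = [A^-].
At half-equivalence pH = pKa, so pKa = 7.52.
Ka = 10^(-7.52) = 3.0 x 10^-8.

3.0 x 10^-8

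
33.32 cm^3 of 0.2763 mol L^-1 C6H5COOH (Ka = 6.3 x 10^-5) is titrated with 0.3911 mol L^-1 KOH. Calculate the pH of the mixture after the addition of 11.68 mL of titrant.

4.19

Initial n(C6H5COOH) = 0.2763 x 0.03332 = 0.009206 mol.
n(KOH) added = 0.3911 x 0.01168 = 0.004568 mol, converting that many moles of C6H5COOH to C6H5COO-.
Remaining n(C6H5COOH) = 0.004638 mol; n(C6H5COO-) = 0.004568 mol.
By Henderson-Hasselbalch, pH = pKa + log([A^-]/[HA]) = 4.20 + log(0.004568/0.004638) = 4.20 + (-0.01) = 4.19.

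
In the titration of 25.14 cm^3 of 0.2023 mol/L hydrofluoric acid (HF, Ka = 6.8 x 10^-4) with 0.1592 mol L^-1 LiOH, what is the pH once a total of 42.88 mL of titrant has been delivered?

n(acid) = 0.2023 x 0.02514 = 0.005086 mol; n(LiOH) added = 0.1592 x 0.04288 = 0.006826 mol.
Base is in excess by 0.006826 - 0.005086 = 0.001741 mol in a total volume of 0.06802 L.
[OH^-] = 0.001741/0.06802 = 0.02559 M, so pOH = 1.59 and pH = 14.00 - 1.59 = 12.41.

12.41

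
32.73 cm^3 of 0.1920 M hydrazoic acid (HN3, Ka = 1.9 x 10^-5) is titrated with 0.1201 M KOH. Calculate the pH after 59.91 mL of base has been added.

n(acid) = 0.1920 x 0.03273 = 0.006284 mol; n(KOH) added = 0.1201 x 0.05991 = 0.007195 mol.
Base is in excess by 0.007195 - 0.006284 = 0.0009110 mol in a total volume of 0.09264 L.
[OH^-] = 0.0009110/0.09264 = 0.009834 M, so pOH = 2.01 and pH = 14.00 - 2.01 = 11.99.

11.99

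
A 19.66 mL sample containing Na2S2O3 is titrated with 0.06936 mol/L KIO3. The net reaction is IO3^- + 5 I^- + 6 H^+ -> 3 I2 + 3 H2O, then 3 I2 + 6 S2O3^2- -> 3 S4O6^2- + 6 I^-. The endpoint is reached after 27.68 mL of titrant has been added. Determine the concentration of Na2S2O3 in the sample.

n(KIO3) = 0.06936 x 0.02768 = 0.001920 mol.
From the balanced equation, 1 mol KIO3 reacts with 6 mol Na2S2O3, so n(Na2S2O3) = 0.001920 x 6/1 = 0.01152 mol.
[Na2S2O3] = 0.01152 / 0.01966 L = 0.586 M.

0.586 M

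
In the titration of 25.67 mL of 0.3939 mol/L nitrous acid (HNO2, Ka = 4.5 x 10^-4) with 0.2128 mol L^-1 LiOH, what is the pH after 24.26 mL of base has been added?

3.37

Initial n(HNO2) = 0.3939 x 0.02567 = 0.01011 mol.
n(LiOH) added = 0.2128 x 0.02426 = 0.005163 mol, converting that many moles of HNO2 to NO2-.
Remaining n(HNO2) = 0.004949 mol; n(NO2-) = 0.005163 mol.
By Henderson-Hasselbalch, pH = pKa + log([A^-]/[HA]) = 3.35 + log(0.005163/0.004949) = 3.35 + (+0.02) = 3.37.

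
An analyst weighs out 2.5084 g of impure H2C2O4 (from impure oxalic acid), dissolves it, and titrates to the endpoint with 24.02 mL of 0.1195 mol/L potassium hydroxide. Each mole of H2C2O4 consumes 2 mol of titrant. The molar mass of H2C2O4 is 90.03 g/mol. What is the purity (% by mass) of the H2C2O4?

5.15%

n(KOH) = 0.1195 x 0.02402 = 0.002870 mol.
n(H2C2O4) = 0.002870 / 2 = 0.001435 mol.
mass of H2C2O4 = 0.001435 x 90.03 = 0.1292 g.
% purity = 0.1292 / 2.5084 x 100 = 5.15%.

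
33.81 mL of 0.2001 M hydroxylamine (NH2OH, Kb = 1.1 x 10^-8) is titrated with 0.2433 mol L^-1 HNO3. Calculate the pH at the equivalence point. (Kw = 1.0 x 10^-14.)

3.50

n(NH2OH) = 0.2001 x 0.03381 = 0.006765 mol; V(HNO3) at equivalence = 0.006765/0.2433 = 0.02781 L.
At equivalence the base is fully converted to NH3OH+; total volume = 0.06162 L, so [NH3OH+] = 0.006765/0.06162 = 0.1098 M.
Ka(NH3OH+) = Kw/Kb = 1.0e-14 / 1.1 x 10^-8 = 9.09e-7.
[H^+] = sqrt(Ka x [NH3OH+]) = sqrt(9.09e-7 x 0.1098) = 0.000316 M.
pH = -log(0.000316) = 3.50.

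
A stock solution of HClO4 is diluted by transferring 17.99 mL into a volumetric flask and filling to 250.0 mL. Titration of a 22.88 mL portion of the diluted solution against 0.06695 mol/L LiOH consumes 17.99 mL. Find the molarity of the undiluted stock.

0.732 M

n(LiOH) = 0.06695 x 0.01799 = 0.001204 mol.
n(HClO4) in the aliquot = 0.001204 mol.
[diluted HClO4] = 0.001204 / 0.02288 = 0.05264 M.
Dilution factor = 250.0/17.99 = 13.90, so [stock] = 0.05264 x 13.90 = 0.732 M.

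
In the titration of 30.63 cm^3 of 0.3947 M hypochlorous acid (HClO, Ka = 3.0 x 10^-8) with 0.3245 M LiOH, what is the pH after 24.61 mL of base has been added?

7.81

Initial n(HClO) = 0.3947 x 0.03063 = 0.01209 mol.
n(LiOH) added = 0.3245 x 0.02461 = 0.007986 mol, converting that many moles of HClO to ClO-.
Remaining n(HClO) = 0.004104 mol; n(ClO-) = 0.007986 mol.
By Henderson-Hasselbalch, pH = pKa + log([A^-]/[HA]) = 7.52 + log(0.007986/0.004104) = 7.52 + (+0.29) = 7.81.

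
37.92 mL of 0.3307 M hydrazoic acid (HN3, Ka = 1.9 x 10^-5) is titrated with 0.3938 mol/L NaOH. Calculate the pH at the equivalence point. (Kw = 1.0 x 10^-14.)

n(HN3) = 0.3307 x 0.03792 = 0.01254 mol; V(NaOH) at equivalence = 0.01254/0.3938 = 0.03184 L.
At equivalence all the acid is converted to N3-; total volume = 0.03792 + 0.03184 = 0.06976 L, so [N3-] = 0.01254/0.06976 = 0.1798 M.
Kb = Kw/Ka = 1.0e-14 / 1.9 x 10^-5 = 5.26e-10.
[OH^-] = sqrt(Kb x [N3-]) = sqrt(5.26e-10 x 0.1798) = 9.73e-6 M.
pOH = 5.01, so pH = 14.00 - 5.01 = 8.99.

8.99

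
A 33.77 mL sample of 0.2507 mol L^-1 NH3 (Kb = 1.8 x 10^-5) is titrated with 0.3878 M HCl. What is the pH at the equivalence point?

n(NH3) = 0.2507 x 0.03377 = 0.008466 mol; V(HCl) at equivalence = 0.008466/0.3878 = 0.02183 L.
At equivalence the base is fully converted to NH4+; total volume = 0.05560 L, so [NH4+] = 0.008466/0.05560 = 0.1523 M.
Ka(NH4+) = Kw/Kb = 1.0e-14 / 1.8 x 10^-5 = 5.56e-10.
[H^+] = sqrt(Ka x [NH4+]) = sqrt(5.56e-10 x 0.1523) = 9.20e-6 M.
pH = -log(9.20e-6) = 5.04.

5.04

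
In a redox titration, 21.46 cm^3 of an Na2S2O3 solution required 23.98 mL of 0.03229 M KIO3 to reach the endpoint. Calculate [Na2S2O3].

n(KIO3) = 0.03229 x 0.02398 = 0.0007743 mol.
From the balanced equation, 1 mol KIO3 reacts with 6 mol Na2S2O3, so n(Na2S2O3) = 0.0007743 x 6/1 = 0.004646 mol.
[Na2S2O3] = 0.004646 / 0.02146 L = 0.216 M.

0.216 M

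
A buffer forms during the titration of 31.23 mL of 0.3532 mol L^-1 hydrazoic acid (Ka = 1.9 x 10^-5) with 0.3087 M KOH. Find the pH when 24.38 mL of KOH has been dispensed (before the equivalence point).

5.05

Initial n(HN3) = 0.3532 x 0.03123 = 0.01103 mol.
n(KOH) added = 0.3087 x 0.02438 = 0.007526 mol, converting that many moles of HN3 to N3-.
Remaining n(HN3) = 0.003504 mol; n(N3-) = 0.007526 mol.
By Henderson-Hasselbalch, pH = pKa + log([A^-]/[HA]) = 4.72 + log(0.007526/0.003504) = 4.72 + (+0.33) = 5.05.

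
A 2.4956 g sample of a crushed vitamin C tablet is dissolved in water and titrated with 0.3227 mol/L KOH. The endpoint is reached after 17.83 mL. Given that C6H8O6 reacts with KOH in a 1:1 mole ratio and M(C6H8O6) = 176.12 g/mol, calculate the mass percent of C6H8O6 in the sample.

40.6%

n(KOH) = 0.3227 x 0.01783 = 0.005754 mol.
n(C6H8O6) = 0.005754 / 1 = 0.005754 mol.
mass of C6H8O6 = 0.005754 x 176.12 = 1.013 g.
% purity = 1.013 / 2.4956 x 100 = 40.6%.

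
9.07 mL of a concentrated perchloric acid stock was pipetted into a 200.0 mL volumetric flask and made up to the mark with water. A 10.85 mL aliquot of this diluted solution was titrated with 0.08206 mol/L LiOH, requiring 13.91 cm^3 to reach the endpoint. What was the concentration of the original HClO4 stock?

2.32 M

n(LiOH) = 0.08206 x 0.01391 = 0.001141 mol.
n(HClO4) in the aliquot = 0.001141 mol.
[diluted HClO4] = 0.001141 / 0.01085 = 0.1052 M.
Dilution factor = 200.0/9.070 = 22.05, so [stock] = 0.1052 x 22.05 = 2.32 M.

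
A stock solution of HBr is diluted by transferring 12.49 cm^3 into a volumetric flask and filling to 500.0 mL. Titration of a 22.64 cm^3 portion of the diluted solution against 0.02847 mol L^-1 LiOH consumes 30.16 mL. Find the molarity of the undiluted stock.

1.52 M

n(LiOH) = 0.02847 x 0.03016 = 0.0008587 mol.
n(HBr) in the aliquot = 0.0008587 mol.
[diluted HBr] = 0.0008587 / 0.02264 = 0.03793 M.
Dilution factor = 500.0/12.49 = 40.03, so [stock] = 0.03793 x 40.03 = 1.52 M.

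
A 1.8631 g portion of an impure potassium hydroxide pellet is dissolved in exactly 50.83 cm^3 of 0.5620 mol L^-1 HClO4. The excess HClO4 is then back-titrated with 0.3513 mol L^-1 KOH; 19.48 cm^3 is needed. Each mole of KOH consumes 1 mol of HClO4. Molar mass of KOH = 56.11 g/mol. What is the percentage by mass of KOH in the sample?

Total n(HClO4) added = 0.5620 x 0.05083 = 0.02857 mol.
n(KOH) used = 0.3513 x 0.01948 = 0.006843 mol, which equals the excess n(HClO4).
So n(HClO4) consumed by the sample = 0.02857 - 0.006843 = 0.02172 mol.
n(KOH) = 0.02172 / 1 = 0.02172 mol.
mass KOH = 0.02172 x 56.11 = 1.219 g, so %KOH = 1.219/1.8631 x 100 = 65.4%.

65.4%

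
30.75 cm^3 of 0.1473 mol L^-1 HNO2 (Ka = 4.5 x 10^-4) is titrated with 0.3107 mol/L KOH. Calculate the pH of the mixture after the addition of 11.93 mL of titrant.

4.00

Initial n(HNO2) = 0.1473 x 0.03075 = 0.004529 mol.
n(KOH) added = 0.3107 x 0.01193 = 0.003707 mol, converting that many moles of HNO2 to NO2-.
Remaining n(HNO2) = 0.0008228 mol; n(NO2-) = 0.003707 mol.
By Henderson-Hasselbalch, pH = pKa + log([A^-]/[HA]) = 3.35 + log(0.003707/0.0008228) = 3.35 + (+0.65) = 4.00.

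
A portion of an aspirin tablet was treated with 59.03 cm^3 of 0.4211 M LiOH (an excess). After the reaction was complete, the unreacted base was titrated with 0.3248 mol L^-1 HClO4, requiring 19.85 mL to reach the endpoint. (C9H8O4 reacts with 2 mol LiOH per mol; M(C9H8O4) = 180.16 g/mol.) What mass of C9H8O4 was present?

1.66 g

Total n(LiOH) added = 0.4211 x 0.05903 = 0.02486 mol.
n(HClO4) used = 0.3248 x 0.01985 = 0.006447 mol, which equals the excess n(LiOH).
So n(LiOH) consumed by the sample = 0.02486 - 0.006447 = 0.01841 mol.
n(C9H8O4) = 0.01841 / 2 = 0.009205 mol.
mass = 0.009205 mol x 180.16 g/mol = 1.66 g.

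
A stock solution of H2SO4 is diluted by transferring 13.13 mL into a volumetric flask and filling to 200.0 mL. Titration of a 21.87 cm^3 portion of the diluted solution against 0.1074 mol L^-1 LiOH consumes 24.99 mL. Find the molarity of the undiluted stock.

n(LiOH) = 0.1074 x 0.02499 = 0.002684 mol.
n(H2SO4) in the aliquot = 0.002684 x 1/2 = 0.001342 mol.
[diluted H2SO4] = 0.001342 / 0.02187 = 0.06136 M.
Dilution factor = 200.0/13.13 = 15.23, so [stock] = 0.06136 x 15.23 = 0.935 M.

0.935 M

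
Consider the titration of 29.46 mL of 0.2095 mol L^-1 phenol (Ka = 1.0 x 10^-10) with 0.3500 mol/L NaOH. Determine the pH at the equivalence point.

n(C6H5OH) = 0.2095 x 0.02946 = 0.006172 mol; V(NaOH) at equivalence = 0.006172/0.3500 = 0.01763 L.
At equivalence all the acid is converted to C6H5O-; total volume = 0.02946 + 0.01763 = 0.04709 L, so [C6H5O-] = 0.006172/0.04709 = 0.1311 M.
Kb = Kw/Ka = 1.0e-14 / 1.0 x 10^-10 = 0.000100.
[OH^-] = sqrt(Kb x [C6H5O-]) = sqrt(0.000100 x 0.1311) = 0.00362 M.
pOH = 2.44, so pH = 14.00 - 2.44 = 11.56.

11.56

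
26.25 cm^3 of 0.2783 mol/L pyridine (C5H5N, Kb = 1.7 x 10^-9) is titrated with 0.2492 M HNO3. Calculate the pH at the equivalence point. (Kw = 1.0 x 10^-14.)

n(C5H5N) = 0.2783 x 0.02625 = 0.007305 mol; V(HNO3) at equivalence = 0.007305/0.2492 = 0.02932 L.
At equivalence the base is fully converted to C5H5NH+; total volume = 0.05557 L, so [C5H5NH+] = 0.007305/0.05557 = 0.1315 M.
Ka(C5H5NH+) = Kw/Kb = 1.0e-14 / 1.7 x 10^-9 = 5.88e-6.
[H^+] = sqrt(Ka x [C5H5NH+]) = sqrt(5.88e-6 x 0.1315) = 0.000879 M.
pH = -log(0.000879) = 3.06.

3.06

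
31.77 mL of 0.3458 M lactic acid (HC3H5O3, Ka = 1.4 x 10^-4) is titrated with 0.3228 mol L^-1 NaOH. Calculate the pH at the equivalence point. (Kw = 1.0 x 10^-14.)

n(HC3H5O3) = 0.3458 x 0.03177 = 0.01099 mol; V(NaOH) at equivalence = 0.01099/0.3228 = 0.03403 L.
At equivalence all the acid is converted to C3H5O3-; total volume = 0.03177 + 0.03403 = 0.06580 L, so [C3H5O3-] = 0.01099/0.06580 = 0.1670 M.
Kb = Kw/Ka = 1.0e-14 / 1.4 x 10^-4 = 7.14e-11.
[OH^-] = sqrt(Kb x [C3H5O3-]) = sqrt(7.14e-11 x 0.1670) = 3.45e-6 M.
pOH = 5.46, so pH = 14.00 - 5.46 = 8.54.

8.54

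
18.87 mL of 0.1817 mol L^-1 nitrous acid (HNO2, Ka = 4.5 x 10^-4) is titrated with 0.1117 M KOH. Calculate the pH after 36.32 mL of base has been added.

n(acid) = 0.1817 x 0.01887 = 0.003429 mol; n(KOH) added = 0.1117 x 0.03632 = 0.004057 mol.
Base is in excess by 0.004057 - 0.003429 = 0.0006283 mol in a total volume of 0.05519 L.
[OH^-] = 0.0006283/0.05519 = 0.01138 M, so pOH = 1.94 and pH = 14.00 - 1.94 = 12.06.

12.06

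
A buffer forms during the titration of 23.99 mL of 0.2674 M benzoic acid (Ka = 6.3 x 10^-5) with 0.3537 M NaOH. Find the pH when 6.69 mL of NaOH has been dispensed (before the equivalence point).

Initial n(C6H5COOH) = 0.2674 x 0.02399 = 0.006415 mol.
n(NaOH) added = 0.3537 x 0.006690 = 0.002366 mol, converting that many moles of C6H5COOH to C6H5COO-.
Remaining n(C6H5COOH) = 0.004049 mol; n(C6H5COO-) = 0.002366 mol.
By Henderson-Hasselbalch, pH = pKa + log([A^-]/[HA]) = 4.20 + log(0.002366/0.004049) = 4.20 + (-0.23) = 3.97.

3.97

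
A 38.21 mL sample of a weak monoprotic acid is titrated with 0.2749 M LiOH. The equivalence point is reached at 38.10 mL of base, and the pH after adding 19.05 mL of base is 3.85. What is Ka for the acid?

1.4 x 10^-4

19.05 mL is half of the equivalence volume, so this is the half-equivalence point where [HA] = [A^-].
At half-equivalence pH = pKa, so pKa = 3.85.
Ka = 10^(-3.85) = 1.4 x 10^-4.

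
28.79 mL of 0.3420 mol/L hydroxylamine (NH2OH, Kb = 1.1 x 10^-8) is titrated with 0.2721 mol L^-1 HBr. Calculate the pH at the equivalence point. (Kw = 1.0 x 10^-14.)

3.43

n(NH2OH) = 0.3420 x 0.02879 = 0.009846 mol; V(HBr) at equivalence = 0.009846/0.2721 = 0.03619 L.
At equivalence the base is fully converted to NH3OH+; total volume = 0.06498 L, so [NH3OH+] = 0.009846/0.06498 = 0.1515 M.
Ka(NH3OH+) = Kw/Kb = 1.0e-14 / 1.1 x 10^-8 = 9.09e-7.
[H^+] = sqrt(Ka x [NH3OH+]) = sqrt(9.09e-7 x 0.1515) = 0.000371 M.
pH = -log(0.000371) = 3.43.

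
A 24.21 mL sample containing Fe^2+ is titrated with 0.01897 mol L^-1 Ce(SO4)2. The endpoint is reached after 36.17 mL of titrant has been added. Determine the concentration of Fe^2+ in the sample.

0.0283 M

n(Ce(SO4)2) = 0.01897 x 0.03617 = 0.0006861 mol.
From the balanced equation, 1 mol Ce(SO4)2 reacts with 1 mol Fe^2+, so n(Fe^2+) = 0.0006861 x 1/1 = 0.0006861 mol.
[Fe^2+] = 0.0006861 / 0.02421 L = 0.0283 M.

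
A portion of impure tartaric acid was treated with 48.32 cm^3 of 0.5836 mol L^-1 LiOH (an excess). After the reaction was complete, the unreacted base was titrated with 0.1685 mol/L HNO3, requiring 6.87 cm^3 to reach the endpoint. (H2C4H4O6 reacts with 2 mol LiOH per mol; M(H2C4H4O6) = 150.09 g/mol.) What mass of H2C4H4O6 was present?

2.03 g

Total n(LiOH) added = 0.5836 x 0.04832 = 0.02820 mol.
n(HNO3) used = 0.1685 x 0.006870 = 0.001158 mol, which equals the excess n(LiOH).
So n(LiOH) consumed by the sample = 0.02820 - 0.001158 = 0.02704 mol.
n(H2C4H4O6) = 0.02704 / 2 = 0.01352 mol.
mass = 0.01352 mol x 150.09 g/mol = 2.03 g.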